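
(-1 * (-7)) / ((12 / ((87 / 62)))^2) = 5887 / 61504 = 0.10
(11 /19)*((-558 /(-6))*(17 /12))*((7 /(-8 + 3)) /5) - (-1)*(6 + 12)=-6379 /1900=-3.36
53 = 53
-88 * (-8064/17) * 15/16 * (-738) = -490976640/17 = -28880978.82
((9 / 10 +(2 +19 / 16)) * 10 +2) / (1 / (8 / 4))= 343 / 4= 85.75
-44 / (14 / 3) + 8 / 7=-58 / 7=-8.29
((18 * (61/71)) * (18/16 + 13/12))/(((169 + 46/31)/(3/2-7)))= -3307359/3001880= -1.10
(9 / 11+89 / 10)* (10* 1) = 1069 / 11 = 97.18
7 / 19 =0.37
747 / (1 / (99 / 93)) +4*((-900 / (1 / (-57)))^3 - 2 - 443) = 16740706427969471 / 31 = 540022787999015.19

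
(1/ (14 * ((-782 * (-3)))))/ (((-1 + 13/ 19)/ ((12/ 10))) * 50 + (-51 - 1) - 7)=-19/ 45029124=-0.00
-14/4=-7/2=-3.50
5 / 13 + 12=161 / 13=12.38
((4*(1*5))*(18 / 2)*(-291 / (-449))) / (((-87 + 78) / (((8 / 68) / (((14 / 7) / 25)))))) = -145500 / 7633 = -19.06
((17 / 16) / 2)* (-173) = -2941 / 32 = -91.91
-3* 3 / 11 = -0.82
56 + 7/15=56.47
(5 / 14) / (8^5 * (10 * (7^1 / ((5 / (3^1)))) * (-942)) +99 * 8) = -1 / 3630010608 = -0.00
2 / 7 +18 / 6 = 23 / 7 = 3.29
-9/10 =-0.90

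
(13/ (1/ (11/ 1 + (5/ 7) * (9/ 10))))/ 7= 2119/ 98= 21.62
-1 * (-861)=861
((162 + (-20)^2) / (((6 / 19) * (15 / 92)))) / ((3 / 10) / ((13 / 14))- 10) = -6385444 / 5661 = -1127.97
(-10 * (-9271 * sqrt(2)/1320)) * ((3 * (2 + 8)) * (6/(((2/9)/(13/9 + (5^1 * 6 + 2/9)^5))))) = 69014624671468375 * sqrt(2)/48114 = 2028545084850.13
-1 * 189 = -189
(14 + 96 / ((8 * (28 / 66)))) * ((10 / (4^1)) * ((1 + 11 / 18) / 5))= 2146 / 63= 34.06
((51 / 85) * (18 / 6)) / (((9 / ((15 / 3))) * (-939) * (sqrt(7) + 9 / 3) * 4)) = -1 / 2504 + sqrt(7) / 7512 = -0.00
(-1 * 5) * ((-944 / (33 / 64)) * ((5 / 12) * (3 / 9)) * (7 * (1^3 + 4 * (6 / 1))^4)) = 1032500000000 / 297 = 3476430976.43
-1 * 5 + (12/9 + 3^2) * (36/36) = 16/3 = 5.33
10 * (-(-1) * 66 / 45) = 44 / 3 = 14.67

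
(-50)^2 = 2500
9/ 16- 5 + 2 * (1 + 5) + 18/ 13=8.95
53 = 53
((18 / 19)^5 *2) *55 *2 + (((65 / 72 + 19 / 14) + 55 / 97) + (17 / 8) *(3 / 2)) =173.90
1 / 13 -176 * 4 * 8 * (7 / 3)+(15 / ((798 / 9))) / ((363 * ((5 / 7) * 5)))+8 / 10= -2356372901 / 179322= -13140.46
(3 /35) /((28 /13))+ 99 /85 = 20067 /16660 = 1.20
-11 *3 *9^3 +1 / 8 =-192455 / 8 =-24056.88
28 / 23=1.22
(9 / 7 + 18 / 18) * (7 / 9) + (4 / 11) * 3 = 284 / 99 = 2.87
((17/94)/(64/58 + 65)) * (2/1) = 0.01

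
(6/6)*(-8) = -8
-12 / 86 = -6 / 43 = -0.14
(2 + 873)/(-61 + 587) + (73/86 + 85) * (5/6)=3311465/45236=73.20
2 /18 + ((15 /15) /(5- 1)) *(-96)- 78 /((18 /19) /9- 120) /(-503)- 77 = -100.89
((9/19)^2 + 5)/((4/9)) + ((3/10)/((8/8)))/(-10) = 423267/36100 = 11.72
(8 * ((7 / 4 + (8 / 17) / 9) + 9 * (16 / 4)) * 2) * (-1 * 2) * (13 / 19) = -2406040 / 2907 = -827.67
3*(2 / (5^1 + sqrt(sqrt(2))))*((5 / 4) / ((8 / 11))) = -4125*2^(1 / 4) / 9968 - 165*2^(3 / 4) / 9968 + 825*sqrt(2) / 9968 + 20625 / 9968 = 1.67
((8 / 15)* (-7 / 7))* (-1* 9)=24 / 5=4.80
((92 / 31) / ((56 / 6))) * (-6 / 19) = -414 / 4123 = -0.10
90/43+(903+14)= 39521/43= 919.09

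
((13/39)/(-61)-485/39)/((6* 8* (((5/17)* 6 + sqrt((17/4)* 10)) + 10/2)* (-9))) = 1928803/32287788-1425637* sqrt(170)/322877880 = 0.00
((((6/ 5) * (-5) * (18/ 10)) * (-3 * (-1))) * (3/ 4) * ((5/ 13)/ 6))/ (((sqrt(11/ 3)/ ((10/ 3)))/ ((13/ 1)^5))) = -3855735 * sqrt(33)/ 22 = -1006795.97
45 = 45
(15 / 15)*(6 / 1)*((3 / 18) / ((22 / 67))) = 67 / 22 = 3.05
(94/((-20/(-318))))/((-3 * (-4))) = 2491/20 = 124.55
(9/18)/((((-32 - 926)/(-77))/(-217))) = -16709/1916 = -8.72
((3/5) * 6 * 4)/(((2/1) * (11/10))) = 72/11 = 6.55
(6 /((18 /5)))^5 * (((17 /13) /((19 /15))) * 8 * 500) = 1062500000 /20007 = 53106.41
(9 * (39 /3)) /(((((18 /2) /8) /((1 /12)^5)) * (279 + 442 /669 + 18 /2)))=2899 /2002205952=0.00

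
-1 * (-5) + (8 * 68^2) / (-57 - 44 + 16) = -2151 / 5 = -430.20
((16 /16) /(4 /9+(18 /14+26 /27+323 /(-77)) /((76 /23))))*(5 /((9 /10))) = -62700 /1631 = -38.44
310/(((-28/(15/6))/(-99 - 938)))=803675/28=28702.68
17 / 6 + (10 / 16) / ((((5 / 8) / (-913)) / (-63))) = 57521.83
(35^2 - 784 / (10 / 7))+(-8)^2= 3701 / 5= 740.20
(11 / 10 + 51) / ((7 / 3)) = 1563 / 70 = 22.33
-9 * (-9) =81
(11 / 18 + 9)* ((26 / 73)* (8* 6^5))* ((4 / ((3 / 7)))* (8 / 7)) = 165814272 / 73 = 2271428.38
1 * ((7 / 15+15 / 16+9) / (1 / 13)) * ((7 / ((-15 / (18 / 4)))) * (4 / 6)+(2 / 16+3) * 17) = 67161809 / 9600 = 6996.02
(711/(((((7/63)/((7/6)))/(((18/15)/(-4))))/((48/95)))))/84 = -13.47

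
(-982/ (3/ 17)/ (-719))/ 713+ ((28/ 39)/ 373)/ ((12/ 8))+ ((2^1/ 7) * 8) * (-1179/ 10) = -269.47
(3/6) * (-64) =-32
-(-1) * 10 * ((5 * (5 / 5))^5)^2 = 97656250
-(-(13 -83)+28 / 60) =-1057 / 15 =-70.47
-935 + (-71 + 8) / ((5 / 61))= -8518 / 5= -1703.60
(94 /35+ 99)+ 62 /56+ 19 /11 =160961 /1540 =104.52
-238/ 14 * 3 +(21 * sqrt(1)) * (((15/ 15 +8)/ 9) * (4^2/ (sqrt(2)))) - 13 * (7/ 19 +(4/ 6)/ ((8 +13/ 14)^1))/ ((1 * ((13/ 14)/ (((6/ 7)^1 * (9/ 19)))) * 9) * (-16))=-9202343/ 180500 +168 * sqrt(2)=186.61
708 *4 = 2832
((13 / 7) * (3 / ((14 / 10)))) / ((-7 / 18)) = -3510 / 343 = -10.23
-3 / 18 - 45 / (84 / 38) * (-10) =8543 / 42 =203.40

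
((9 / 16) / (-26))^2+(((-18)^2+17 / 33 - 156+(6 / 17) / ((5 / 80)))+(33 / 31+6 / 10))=2645862477083 / 15048084480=175.83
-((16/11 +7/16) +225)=-39933/176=-226.89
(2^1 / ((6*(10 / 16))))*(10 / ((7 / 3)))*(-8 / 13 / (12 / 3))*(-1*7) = 32 / 13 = 2.46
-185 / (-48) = 185 / 48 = 3.85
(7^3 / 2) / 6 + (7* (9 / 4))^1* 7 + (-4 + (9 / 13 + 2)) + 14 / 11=119089 / 858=138.80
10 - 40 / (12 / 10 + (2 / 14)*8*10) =1510 / 221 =6.83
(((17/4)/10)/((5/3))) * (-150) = -153/4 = -38.25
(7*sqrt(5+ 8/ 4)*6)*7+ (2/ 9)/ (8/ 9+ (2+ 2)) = 1/ 22+ 294*sqrt(7) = 777.90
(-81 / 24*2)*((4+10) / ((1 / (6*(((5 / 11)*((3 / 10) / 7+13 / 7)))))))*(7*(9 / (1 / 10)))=-3393495 / 11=-308499.55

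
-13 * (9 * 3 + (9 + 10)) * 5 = -2990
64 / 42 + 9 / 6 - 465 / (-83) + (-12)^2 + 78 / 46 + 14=13495711 / 80178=168.32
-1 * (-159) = 159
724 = 724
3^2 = 9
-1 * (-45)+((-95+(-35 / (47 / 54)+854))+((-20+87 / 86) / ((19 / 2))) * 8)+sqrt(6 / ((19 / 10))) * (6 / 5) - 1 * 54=695.93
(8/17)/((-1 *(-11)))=8/187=0.04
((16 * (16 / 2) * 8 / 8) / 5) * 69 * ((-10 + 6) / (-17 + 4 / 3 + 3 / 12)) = 423936 / 925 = 458.31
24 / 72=1 / 3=0.33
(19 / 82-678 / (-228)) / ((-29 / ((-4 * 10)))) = 99880 / 22591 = 4.42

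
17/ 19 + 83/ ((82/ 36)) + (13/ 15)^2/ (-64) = 418663549/ 11217600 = 37.32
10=10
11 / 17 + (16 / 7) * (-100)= -27123 / 119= -227.92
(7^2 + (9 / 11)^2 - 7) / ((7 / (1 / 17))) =5163 / 14399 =0.36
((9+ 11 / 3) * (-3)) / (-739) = 38 / 739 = 0.05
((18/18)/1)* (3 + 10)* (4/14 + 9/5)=949/35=27.11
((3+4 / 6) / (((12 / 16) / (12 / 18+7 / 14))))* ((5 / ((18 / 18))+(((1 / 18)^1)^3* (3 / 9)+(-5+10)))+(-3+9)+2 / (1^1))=24249533 / 236196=102.67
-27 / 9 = -3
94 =94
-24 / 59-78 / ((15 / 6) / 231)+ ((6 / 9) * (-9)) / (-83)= -176476482 / 24485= -7207.53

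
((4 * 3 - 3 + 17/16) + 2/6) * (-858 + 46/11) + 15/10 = -585727/66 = -8874.65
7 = 7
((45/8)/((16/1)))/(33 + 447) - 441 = -1806333/4096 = -441.00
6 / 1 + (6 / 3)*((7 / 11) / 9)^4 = 576362408 / 96059601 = 6.00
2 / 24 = 1 / 12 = 0.08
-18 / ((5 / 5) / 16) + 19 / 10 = -2861 / 10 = -286.10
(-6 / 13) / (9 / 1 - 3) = -1 / 13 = -0.08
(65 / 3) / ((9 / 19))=1235 / 27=45.74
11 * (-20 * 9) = -1980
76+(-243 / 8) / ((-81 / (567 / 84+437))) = 7757 / 32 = 242.41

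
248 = 248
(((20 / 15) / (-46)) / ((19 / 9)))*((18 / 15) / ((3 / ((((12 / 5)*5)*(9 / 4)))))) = -324 / 2185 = -0.15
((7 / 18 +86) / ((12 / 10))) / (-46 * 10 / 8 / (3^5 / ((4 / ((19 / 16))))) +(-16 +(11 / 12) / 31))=-41215275 / 9599519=-4.29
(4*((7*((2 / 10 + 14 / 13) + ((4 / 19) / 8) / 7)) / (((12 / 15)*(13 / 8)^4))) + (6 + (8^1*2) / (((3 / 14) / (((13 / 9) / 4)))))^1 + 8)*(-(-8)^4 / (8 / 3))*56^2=-228278778.82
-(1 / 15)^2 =-1 / 225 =-0.00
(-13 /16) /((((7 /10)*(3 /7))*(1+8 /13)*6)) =-845 /3024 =-0.28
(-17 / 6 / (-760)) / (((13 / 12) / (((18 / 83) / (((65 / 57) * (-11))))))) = -459 / 7714850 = -0.00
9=9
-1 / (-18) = 1 / 18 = 0.06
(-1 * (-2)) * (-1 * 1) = -2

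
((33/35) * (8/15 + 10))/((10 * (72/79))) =68651/63000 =1.09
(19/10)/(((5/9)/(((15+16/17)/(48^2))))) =5149/217600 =0.02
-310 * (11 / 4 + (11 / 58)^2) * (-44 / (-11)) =-3454.60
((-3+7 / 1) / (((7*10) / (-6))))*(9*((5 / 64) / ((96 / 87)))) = -783 / 3584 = -0.22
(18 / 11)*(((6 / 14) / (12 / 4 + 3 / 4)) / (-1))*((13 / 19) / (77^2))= -936 / 43370635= -0.00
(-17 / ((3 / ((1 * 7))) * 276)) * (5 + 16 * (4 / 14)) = -1139 / 828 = -1.38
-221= -221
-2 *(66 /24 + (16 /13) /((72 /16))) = -1415 /234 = -6.05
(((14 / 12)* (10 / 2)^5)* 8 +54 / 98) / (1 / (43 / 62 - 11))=-913254753 / 3038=-300610.52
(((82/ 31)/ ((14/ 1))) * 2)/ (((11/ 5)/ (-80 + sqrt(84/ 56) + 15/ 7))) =-223450/ 16709 + 205 * sqrt(6)/ 2387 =-13.16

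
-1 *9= -9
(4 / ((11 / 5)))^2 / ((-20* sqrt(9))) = -0.06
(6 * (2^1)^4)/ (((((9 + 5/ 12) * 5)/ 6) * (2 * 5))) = 3456/ 2825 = 1.22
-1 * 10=-10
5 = 5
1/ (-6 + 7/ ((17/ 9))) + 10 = 373/ 39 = 9.56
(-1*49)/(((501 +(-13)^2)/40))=-196/67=-2.93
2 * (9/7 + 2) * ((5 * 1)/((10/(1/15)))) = 23/105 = 0.22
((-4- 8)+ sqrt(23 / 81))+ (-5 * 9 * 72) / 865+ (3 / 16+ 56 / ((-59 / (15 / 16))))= -2686155 / 163312+ sqrt(23) / 9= -15.92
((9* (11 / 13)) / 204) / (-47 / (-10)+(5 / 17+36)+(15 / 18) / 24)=5940 / 6528509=0.00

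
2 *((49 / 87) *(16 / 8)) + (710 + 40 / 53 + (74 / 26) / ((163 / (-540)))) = 6874461902 / 9770709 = 703.58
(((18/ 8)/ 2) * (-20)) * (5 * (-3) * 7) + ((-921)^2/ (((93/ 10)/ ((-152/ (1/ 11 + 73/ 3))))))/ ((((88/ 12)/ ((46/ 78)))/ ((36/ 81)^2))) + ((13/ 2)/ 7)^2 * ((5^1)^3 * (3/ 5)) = -1887878717635/ 286489476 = -6589.70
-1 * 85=-85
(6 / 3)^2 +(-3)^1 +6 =7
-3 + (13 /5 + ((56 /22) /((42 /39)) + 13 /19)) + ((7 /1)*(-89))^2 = 405597572 /1045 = 388131.65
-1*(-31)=31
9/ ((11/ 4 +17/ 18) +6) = 324/ 349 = 0.93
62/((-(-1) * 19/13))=42.42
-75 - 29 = -104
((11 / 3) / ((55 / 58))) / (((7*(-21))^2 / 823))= 0.15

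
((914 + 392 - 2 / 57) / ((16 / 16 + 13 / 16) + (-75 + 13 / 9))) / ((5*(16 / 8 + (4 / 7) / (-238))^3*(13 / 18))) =-29043245205639 / 45926073376768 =-0.63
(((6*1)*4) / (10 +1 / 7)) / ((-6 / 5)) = -140 / 71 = -1.97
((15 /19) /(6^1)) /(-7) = -5 /266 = -0.02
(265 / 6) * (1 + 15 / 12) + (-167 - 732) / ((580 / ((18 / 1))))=2859 / 40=71.48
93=93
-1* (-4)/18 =2/9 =0.22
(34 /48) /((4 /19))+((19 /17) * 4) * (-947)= -4230.28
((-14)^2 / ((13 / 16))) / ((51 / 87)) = 90944 / 221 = 411.51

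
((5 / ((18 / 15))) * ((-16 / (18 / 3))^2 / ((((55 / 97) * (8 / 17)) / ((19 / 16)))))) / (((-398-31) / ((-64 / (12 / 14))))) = 8772680 / 382239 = 22.95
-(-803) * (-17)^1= -13651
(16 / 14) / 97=8 / 679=0.01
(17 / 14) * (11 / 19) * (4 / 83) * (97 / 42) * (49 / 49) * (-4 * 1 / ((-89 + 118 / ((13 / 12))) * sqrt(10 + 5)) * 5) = -943228 * sqrt(15) / 180123363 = -0.02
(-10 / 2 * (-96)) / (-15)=-32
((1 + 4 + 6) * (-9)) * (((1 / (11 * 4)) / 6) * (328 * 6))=-738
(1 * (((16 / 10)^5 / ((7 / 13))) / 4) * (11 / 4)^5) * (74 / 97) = 1239448496 / 2121875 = 584.13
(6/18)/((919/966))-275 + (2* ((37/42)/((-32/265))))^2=-25630311377/415005696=-61.76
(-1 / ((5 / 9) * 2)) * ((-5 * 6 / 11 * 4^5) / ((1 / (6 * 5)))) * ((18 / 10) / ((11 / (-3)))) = -4478976 / 121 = -37016.33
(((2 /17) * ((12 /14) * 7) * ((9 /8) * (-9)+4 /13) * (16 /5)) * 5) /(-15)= 8168 /1105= 7.39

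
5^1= 5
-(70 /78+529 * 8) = -165083 /39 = -4232.90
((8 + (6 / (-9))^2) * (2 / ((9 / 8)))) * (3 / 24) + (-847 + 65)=-63190 / 81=-780.12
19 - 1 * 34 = -15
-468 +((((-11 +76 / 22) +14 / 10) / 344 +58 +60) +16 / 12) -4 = -10009187 / 28380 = -352.68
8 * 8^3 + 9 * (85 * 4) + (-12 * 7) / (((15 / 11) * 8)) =71483 / 10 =7148.30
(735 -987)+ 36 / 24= -501 / 2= -250.50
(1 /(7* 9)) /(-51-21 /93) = -31 /100044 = -0.00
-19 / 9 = -2.11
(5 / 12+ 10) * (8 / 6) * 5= 69.44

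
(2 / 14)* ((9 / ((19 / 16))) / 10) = 72 / 665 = 0.11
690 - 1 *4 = 686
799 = 799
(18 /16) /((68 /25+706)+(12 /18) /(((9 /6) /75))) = 0.00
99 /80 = 1.24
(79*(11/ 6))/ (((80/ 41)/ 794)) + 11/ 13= 183883909/ 3120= 58937.15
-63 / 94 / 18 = -7 / 188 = -0.04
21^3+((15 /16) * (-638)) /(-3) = 75683 /8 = 9460.38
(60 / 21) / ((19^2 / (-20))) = -0.16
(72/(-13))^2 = 5184/169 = 30.67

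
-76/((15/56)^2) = -238336/225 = -1059.27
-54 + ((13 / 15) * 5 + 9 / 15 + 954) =13574 / 15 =904.93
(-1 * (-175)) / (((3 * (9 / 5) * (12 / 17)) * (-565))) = -2975 / 36612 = -0.08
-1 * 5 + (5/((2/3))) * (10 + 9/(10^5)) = 2800027/40000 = 70.00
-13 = -13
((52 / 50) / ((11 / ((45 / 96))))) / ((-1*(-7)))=39 / 6160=0.01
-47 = -47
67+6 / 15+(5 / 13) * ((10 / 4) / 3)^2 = 158341 / 2340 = 67.67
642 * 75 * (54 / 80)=130005 / 4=32501.25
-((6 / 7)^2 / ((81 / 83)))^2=-110224 / 194481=-0.57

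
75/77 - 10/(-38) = 1.24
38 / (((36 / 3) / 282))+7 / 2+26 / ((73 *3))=896.62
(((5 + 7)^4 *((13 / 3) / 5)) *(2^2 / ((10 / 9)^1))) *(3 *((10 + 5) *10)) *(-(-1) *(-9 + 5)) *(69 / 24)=-334803456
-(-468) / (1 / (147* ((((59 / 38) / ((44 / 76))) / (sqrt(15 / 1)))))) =676494* sqrt(15) / 55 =47637.27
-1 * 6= -6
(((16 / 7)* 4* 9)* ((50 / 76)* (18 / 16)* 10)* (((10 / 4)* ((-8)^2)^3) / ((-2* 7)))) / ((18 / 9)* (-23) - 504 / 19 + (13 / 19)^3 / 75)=718626816000000 / 1828050497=393111.03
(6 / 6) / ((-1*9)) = -1 / 9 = -0.11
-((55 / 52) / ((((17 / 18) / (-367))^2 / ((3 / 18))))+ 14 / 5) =-1000171021 / 37570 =-26621.53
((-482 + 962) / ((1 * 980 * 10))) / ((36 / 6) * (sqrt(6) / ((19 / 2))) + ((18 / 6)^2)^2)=0.00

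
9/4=2.25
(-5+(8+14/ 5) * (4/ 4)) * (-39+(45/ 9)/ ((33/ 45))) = -10266/ 55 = -186.65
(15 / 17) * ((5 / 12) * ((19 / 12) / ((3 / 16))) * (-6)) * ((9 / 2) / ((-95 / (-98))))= -1470 / 17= -86.47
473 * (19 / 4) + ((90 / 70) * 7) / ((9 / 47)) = 9175 / 4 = 2293.75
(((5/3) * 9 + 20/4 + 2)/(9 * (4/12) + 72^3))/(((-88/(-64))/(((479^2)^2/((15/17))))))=14318942914832/5598765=2557518.12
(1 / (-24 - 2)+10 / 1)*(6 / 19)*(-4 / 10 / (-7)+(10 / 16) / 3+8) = 256891 / 9880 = 26.00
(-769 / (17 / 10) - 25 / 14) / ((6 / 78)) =-1405105 / 238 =-5903.80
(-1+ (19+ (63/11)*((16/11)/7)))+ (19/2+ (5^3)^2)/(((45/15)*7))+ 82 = 204657/242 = 845.69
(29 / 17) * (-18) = -522 / 17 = -30.71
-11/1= -11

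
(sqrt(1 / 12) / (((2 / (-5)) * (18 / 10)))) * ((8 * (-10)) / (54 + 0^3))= 250 * sqrt(3) / 729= 0.59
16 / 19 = 0.84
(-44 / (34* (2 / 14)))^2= 82.06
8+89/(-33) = 175/33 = 5.30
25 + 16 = 41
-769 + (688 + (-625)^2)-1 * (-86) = 390630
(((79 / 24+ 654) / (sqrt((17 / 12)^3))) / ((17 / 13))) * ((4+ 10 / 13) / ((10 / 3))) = 293415 * sqrt(51) / 4913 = 426.50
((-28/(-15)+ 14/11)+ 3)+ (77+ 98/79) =1099892/13035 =84.38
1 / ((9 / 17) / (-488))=-8296 / 9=-921.78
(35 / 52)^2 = 1225 / 2704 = 0.45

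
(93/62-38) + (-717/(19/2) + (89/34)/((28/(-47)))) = -2104857/18088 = -116.37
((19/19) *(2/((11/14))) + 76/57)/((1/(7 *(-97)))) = -86912/33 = -2633.70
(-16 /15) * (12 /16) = -4 /5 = -0.80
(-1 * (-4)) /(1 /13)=52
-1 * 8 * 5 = -40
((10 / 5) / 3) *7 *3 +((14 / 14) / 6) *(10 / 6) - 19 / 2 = 43 / 9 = 4.78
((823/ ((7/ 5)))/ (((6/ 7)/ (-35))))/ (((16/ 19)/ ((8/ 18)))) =-2736475/ 216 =-12668.87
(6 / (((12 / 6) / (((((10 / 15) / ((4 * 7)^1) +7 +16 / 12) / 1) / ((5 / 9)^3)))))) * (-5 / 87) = -85293 / 10150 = -8.40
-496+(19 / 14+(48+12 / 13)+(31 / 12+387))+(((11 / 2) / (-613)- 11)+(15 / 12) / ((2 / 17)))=-75669085 / 1338792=-56.52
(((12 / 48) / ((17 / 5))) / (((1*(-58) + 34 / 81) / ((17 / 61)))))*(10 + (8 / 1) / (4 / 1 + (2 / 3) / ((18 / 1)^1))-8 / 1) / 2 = -87885 / 124043744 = -0.00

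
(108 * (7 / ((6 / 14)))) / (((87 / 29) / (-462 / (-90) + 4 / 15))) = 15876 / 5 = 3175.20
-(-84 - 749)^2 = -693889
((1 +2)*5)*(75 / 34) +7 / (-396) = 222631 / 6732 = 33.07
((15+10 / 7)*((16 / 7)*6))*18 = 198720 / 49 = 4055.51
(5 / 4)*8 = 10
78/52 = 3/2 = 1.50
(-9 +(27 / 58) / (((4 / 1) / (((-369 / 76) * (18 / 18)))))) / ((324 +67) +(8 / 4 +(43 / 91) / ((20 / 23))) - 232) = -0.06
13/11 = 1.18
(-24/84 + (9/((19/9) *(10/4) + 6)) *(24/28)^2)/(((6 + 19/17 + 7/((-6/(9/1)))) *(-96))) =221/238728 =0.00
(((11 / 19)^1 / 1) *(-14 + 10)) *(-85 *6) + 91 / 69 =1182.37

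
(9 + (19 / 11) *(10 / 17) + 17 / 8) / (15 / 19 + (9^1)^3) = 345097 / 20743536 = 0.02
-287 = -287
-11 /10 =-1.10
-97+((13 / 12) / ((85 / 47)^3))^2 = -5266202746859399 / 54309530250000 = -96.97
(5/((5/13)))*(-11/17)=-143/17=-8.41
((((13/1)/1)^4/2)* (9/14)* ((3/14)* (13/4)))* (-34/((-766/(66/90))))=624886119/3002720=208.11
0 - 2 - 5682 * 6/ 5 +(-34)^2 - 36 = -28502/ 5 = -5700.40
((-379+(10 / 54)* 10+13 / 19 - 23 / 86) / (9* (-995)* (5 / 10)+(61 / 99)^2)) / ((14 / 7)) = 6033290505 / 143400678242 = 0.04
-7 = -7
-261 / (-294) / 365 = 87 / 35770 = 0.00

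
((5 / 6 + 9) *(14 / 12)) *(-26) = -5369 / 18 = -298.28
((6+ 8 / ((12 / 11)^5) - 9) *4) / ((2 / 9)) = 67739 / 1728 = 39.20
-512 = -512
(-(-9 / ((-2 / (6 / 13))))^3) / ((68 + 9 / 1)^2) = -19683 / 13026013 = -0.00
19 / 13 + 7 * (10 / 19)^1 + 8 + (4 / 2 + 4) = 4729 / 247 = 19.15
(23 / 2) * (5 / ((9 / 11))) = 1265 / 18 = 70.28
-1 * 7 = -7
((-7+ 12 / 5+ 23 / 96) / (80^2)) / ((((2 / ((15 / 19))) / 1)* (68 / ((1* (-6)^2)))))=-18837 / 132300800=-0.00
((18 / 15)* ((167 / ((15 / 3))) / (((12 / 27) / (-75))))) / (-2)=13527 / 4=3381.75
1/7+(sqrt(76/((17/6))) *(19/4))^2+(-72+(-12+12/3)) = 125033/238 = 525.35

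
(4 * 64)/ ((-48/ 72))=-384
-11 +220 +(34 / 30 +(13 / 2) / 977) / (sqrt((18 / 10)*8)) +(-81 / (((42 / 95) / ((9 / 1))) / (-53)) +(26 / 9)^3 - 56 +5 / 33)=33413*sqrt(10) / 351720 +9831187007 / 112266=87570.78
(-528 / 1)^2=278784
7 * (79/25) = 553/25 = 22.12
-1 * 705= -705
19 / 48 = 0.40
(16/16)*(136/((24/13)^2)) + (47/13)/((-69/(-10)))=40.43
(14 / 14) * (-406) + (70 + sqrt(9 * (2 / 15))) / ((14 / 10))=-356 + sqrt(30) / 7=-355.22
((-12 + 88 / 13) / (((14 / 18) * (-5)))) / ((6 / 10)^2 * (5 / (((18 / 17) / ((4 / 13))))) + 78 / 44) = 0.59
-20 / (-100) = 0.20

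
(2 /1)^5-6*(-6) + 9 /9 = 69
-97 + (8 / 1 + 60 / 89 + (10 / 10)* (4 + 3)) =-7238 / 89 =-81.33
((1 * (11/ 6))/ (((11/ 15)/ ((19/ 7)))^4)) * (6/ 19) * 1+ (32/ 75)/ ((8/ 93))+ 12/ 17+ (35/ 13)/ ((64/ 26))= 5016208246561/ 43461941600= 115.42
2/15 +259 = 3887/15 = 259.13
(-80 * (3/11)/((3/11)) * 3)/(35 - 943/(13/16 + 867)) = -3332400/470887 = -7.08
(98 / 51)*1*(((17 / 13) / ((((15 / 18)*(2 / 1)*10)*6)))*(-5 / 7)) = -7 / 390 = -0.02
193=193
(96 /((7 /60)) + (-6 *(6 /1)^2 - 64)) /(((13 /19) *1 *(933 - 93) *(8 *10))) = 361 /30576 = 0.01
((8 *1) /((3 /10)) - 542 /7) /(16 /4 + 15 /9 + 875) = -533 /9247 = -0.06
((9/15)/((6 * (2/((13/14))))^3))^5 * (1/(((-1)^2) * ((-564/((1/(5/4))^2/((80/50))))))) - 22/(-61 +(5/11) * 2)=10517619439063817185589815207388790009623/28727877889343732064864595221676032000000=0.37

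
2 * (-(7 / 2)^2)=-49 / 2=-24.50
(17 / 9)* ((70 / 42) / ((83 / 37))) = 3145 / 2241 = 1.40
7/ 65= 0.11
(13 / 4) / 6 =0.54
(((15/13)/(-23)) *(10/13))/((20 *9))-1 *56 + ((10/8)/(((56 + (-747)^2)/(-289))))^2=-130159246997257243/2324263387012944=-56.00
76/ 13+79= 84.85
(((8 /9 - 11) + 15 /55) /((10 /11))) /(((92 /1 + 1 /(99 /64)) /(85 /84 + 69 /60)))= -1216039 /4815300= -0.25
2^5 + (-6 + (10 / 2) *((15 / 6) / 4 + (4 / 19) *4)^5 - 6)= 4380101627355 / 81136812032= 53.98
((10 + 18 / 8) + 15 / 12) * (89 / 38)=2403 / 76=31.62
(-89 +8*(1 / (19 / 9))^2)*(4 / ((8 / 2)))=-31481 / 361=-87.20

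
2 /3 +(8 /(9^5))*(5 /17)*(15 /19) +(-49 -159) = -1318144066 /6357609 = -207.33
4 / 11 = 0.36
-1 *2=-2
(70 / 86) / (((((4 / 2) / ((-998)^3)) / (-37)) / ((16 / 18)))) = 5148982118560 / 387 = 13304863355.45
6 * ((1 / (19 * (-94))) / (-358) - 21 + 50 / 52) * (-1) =499681683 / 4156022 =120.23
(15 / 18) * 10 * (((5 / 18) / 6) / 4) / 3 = 125 / 3888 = 0.03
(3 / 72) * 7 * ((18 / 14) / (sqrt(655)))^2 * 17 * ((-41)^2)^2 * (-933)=-1210123670967 / 36680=-32991375.98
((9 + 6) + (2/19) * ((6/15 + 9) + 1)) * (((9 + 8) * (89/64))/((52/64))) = 2313377/4940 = 468.29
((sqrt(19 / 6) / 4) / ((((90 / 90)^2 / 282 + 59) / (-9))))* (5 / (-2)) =2115* sqrt(114) / 133112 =0.17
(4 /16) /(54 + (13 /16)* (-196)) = -1 /421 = -0.00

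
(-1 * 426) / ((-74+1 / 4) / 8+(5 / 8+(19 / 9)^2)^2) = -178879104 / 6972859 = -25.65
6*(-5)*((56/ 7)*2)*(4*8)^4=-503316480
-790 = -790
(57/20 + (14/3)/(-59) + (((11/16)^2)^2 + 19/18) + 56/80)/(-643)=-826467119/111880765440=-0.01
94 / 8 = 11.75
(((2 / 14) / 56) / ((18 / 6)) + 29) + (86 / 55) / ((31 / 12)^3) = 56055976033 / 1926881880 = 29.09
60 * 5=300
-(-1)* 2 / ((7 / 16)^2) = 512 / 49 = 10.45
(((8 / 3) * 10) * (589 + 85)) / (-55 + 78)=53920 / 69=781.45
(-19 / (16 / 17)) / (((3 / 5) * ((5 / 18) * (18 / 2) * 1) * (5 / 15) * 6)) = -323 / 48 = -6.73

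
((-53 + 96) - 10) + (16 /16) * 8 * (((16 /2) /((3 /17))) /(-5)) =-593 /15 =-39.53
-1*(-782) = 782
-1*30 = -30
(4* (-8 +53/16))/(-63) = 25/84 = 0.30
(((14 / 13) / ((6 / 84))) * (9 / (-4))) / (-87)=0.39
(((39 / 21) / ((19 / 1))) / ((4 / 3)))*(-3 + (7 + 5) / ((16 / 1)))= -351 / 2128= -0.16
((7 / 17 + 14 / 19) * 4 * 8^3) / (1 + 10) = 759808 / 3553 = 213.85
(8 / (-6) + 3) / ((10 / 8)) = 4 / 3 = 1.33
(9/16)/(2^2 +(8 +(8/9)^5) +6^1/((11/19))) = 0.02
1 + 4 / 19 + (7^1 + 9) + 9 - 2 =460 / 19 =24.21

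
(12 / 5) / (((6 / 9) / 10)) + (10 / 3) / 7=766 / 21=36.48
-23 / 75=-0.31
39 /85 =0.46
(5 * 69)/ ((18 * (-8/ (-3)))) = 115/ 16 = 7.19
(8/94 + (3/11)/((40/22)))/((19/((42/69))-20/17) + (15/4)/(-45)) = 78897/10052125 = 0.01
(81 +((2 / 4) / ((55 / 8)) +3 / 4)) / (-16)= -18001 / 3520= -5.11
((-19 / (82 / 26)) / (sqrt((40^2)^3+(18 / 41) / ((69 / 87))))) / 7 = -247 *sqrt(3642363904492246) / 1108545536149814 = -0.00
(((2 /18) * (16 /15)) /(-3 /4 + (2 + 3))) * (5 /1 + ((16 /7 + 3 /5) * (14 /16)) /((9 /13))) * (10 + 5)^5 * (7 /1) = 21791000 /17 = 1281823.53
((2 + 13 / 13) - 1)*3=6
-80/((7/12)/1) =-137.14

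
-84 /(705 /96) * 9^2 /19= -217728 /4465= -48.76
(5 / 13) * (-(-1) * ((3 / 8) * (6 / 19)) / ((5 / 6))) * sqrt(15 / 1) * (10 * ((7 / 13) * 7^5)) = 15882615 * sqrt(15) / 3211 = 19156.99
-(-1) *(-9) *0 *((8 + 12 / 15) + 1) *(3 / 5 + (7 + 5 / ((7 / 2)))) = 0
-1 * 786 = -786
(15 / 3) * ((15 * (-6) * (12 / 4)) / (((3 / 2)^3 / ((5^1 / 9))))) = -2000 / 9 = -222.22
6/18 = 1/3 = 0.33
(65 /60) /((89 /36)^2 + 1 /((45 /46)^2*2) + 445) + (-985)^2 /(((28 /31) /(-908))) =-33302032091077675 /34143557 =-975353332.14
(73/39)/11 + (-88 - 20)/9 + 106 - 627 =-228584/429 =-532.83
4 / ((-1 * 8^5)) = -1 / 8192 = -0.00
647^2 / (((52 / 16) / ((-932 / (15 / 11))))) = -17166317872 / 195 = -88032399.34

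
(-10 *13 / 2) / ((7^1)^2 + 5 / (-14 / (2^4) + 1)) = -65 / 89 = -0.73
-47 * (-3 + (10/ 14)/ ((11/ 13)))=7802/ 77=101.32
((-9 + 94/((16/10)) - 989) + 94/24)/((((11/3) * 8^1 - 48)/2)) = 1403/14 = 100.21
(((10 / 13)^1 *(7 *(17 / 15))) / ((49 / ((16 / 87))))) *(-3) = -544 / 7917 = -0.07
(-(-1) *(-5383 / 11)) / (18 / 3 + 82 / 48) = -63.49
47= 47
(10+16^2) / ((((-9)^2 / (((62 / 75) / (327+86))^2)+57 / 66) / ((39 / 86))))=219327108 / 36759433365899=0.00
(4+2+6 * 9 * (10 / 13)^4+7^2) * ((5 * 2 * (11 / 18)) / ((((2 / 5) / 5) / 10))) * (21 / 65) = 18239.84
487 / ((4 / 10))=2435 / 2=1217.50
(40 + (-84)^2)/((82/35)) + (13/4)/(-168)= 83448427/27552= 3028.76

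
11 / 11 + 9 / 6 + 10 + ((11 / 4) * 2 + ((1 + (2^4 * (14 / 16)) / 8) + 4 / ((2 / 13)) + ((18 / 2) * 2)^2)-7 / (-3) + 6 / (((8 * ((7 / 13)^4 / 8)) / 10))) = 31313197 / 28812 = 1086.81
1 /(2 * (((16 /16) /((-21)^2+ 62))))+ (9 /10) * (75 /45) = 253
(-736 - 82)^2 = 669124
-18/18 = -1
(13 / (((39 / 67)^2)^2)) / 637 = 20151121 / 113358609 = 0.18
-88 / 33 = -8 / 3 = -2.67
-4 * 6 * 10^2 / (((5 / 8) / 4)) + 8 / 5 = -76792 / 5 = -15358.40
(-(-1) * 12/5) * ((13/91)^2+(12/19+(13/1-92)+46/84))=-869186/4655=-186.72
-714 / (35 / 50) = -1020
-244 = -244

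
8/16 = 1/2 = 0.50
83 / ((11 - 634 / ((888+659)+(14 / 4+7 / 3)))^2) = 7204938587 / 9738334489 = 0.74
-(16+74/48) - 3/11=-4703/264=-17.81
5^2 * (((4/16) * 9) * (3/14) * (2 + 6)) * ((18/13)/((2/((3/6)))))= 6075/182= 33.38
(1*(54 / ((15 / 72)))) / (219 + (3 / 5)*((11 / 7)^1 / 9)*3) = 2268 / 1919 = 1.18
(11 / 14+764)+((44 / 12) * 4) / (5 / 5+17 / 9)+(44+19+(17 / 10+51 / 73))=27743203 / 33215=835.26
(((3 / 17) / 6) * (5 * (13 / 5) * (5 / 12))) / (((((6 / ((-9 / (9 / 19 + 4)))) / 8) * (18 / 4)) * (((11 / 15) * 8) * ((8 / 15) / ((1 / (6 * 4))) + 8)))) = -475 / 610368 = -0.00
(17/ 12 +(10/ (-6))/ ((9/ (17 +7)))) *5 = -545/ 36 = -15.14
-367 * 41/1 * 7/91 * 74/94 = -556739/611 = -911.19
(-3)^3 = -27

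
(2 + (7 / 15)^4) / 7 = 103651 / 354375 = 0.29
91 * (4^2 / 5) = 291.20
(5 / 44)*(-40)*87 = -4350 / 11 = -395.45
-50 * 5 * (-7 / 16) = 875 / 8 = 109.38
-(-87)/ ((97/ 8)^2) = 5568/ 9409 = 0.59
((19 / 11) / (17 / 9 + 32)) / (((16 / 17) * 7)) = 2907 / 375760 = 0.01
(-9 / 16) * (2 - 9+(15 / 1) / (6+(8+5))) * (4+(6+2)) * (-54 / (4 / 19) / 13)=-43011 / 52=-827.13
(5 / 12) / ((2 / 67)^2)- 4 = 463.60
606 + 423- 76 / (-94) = 48401 / 47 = 1029.81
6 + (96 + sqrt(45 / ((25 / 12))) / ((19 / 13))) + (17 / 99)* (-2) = 104.84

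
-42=-42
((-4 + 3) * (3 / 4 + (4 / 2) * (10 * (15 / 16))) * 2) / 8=-39 / 8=-4.88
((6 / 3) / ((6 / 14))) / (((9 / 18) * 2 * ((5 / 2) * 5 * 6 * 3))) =14 / 675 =0.02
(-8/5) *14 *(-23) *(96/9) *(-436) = -35940352/15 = -2396023.47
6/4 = 3/2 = 1.50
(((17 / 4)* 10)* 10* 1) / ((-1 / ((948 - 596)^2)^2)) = -6524685516800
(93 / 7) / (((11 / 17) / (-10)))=-15810 / 77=-205.32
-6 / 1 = -6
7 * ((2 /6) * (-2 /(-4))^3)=7 /24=0.29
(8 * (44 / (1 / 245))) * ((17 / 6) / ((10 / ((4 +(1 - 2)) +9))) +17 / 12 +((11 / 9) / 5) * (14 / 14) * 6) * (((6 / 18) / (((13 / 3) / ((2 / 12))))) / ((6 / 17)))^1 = 531454 / 27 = 19683.48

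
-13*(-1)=13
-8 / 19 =-0.42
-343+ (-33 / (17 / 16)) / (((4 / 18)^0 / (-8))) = -1607 / 17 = -94.53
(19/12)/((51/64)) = 304/153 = 1.99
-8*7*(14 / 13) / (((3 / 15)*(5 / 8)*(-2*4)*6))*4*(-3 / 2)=-784 / 13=-60.31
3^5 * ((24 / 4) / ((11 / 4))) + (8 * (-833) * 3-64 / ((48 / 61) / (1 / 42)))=-13488382 / 693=-19463.75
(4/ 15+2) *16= 544/ 15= 36.27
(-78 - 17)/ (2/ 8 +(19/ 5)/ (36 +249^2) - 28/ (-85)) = -2003795100/ 12222581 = -163.94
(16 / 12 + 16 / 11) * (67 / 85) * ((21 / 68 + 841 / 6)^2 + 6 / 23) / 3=115047488431 / 7959060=14454.91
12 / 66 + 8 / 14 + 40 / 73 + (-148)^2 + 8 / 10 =615670974 / 28105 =21906.10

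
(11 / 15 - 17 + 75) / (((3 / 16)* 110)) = 7048 / 2475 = 2.85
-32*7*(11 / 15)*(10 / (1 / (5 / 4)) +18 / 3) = -45584 / 15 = -3038.93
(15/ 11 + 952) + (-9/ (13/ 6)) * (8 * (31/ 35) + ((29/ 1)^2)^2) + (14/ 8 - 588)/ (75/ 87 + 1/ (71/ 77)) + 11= -235689638673959/ 80240160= -2937302.70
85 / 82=1.04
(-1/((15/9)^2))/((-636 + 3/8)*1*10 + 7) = 36/634925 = 0.00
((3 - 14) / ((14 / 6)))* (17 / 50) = -561 / 350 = -1.60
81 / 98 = 0.83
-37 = -37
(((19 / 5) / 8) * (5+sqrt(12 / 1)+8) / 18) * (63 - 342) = -7657 / 80 - 589 * sqrt(3) / 40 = -121.22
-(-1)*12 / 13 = 12 / 13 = 0.92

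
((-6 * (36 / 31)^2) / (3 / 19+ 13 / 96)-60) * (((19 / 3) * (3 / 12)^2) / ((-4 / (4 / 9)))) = 71299913 / 18508860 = 3.85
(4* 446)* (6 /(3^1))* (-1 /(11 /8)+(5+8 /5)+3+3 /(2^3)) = 1814774 /55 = 32995.89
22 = 22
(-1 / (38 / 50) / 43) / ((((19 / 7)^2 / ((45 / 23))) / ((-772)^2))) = -32853618000 / 6783551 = -4843.13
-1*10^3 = -1000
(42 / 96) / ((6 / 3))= 7 / 32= 0.22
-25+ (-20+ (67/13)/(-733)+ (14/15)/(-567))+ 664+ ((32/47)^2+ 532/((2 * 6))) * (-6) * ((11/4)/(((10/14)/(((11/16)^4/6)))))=778327720546617275/1340877916864512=580.46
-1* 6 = -6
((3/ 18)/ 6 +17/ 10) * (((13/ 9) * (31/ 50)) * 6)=125333/ 13500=9.28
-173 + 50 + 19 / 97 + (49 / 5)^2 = -64903 / 2425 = -26.76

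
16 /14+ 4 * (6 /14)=20 /7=2.86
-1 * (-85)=85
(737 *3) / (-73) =-2211 / 73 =-30.29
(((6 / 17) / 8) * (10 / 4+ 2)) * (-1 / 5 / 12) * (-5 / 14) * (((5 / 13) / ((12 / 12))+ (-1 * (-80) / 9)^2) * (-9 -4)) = -83605 / 68544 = -1.22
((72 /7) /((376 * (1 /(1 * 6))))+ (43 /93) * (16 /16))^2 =367450561 /936176409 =0.39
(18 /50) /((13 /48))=432 /325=1.33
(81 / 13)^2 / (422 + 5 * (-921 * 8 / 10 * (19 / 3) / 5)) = -405 / 44278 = -0.01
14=14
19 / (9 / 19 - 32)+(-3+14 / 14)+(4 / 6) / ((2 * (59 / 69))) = -78204 / 35341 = -2.21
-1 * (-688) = 688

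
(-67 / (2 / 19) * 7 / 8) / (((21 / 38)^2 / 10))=-2297765 / 126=-18236.23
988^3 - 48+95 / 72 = 69438976223 / 72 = 964430225.32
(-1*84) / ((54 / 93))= -434 / 3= -144.67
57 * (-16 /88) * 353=-40242 /11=-3658.36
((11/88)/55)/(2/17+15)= 17/113080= 0.00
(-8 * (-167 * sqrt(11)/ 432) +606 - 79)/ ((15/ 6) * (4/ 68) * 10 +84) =2839 * sqrt(11)/ 78462 +8959/ 1453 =6.29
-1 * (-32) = 32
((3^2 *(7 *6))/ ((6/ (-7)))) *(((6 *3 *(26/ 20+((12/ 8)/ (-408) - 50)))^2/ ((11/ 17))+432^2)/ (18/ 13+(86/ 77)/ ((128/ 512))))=-16502367011098059/ 159337600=-103568567.69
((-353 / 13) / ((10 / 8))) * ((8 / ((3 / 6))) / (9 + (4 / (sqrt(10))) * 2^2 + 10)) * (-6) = 86.68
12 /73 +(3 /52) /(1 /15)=3909 /3796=1.03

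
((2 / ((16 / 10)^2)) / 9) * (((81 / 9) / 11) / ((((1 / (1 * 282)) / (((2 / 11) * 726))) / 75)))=793125 / 4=198281.25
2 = 2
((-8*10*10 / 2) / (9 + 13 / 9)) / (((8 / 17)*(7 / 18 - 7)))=4050 / 329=12.31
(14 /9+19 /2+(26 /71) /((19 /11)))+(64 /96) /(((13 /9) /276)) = 43767779 /315666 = 138.65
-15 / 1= -15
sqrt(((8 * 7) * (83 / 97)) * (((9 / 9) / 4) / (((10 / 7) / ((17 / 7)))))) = sqrt(4790345) / 485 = 4.51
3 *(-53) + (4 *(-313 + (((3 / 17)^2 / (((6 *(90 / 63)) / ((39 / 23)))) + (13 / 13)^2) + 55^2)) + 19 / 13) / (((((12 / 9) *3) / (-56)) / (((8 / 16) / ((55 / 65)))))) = -32883248819 / 365585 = -89946.93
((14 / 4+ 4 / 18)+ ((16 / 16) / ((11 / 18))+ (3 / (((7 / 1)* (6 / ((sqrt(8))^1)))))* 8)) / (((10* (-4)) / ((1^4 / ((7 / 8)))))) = -1061 / 6930 - 8* sqrt(2) / 245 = -0.20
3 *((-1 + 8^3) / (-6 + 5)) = -1533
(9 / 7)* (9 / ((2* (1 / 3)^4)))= 6561 / 14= 468.64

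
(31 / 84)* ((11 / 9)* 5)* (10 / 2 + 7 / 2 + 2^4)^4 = 1404140815 / 1728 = 812581.49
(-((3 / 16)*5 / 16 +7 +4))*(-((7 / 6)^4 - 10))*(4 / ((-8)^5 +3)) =29892529 / 2717660160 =0.01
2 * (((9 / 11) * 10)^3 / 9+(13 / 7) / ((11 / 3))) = 1143438 / 9317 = 122.73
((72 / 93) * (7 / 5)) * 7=1176 / 155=7.59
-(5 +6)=-11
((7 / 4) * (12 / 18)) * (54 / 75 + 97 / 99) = 29449 / 14850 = 1.98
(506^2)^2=65554433296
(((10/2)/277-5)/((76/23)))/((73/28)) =-222180/384199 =-0.58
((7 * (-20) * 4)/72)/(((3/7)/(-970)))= 475300/27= 17603.70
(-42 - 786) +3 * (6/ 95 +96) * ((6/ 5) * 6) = 592308/ 475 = 1246.96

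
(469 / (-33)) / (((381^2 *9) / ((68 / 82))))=-15946 / 1767625497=-0.00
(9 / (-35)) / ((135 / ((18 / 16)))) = -3 / 1400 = -0.00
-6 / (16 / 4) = -3 / 2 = -1.50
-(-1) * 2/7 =2/7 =0.29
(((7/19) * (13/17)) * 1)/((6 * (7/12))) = 26/323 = 0.08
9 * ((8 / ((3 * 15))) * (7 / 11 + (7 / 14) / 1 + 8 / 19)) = 2604 / 1045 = 2.49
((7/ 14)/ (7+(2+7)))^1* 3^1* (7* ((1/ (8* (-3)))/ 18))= -7/ 4608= -0.00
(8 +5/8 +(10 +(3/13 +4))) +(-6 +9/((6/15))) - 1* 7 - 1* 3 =3053/104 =29.36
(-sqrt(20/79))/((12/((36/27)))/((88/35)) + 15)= -176 *sqrt(395)/129165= -0.03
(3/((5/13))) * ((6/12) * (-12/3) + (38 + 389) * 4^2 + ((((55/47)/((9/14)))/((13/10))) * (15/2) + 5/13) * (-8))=2471950/47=52594.68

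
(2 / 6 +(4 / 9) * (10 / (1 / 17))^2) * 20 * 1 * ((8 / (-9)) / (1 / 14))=-258950720 / 81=-3196922.47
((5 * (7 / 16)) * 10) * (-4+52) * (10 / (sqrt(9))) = 3500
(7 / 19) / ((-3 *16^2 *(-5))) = 7 / 72960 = 0.00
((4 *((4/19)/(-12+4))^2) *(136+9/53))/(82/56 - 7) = -202076/2965615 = -0.07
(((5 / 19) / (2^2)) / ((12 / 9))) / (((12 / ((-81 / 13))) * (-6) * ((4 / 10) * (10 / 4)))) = 135 / 31616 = 0.00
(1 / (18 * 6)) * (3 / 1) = 1 / 36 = 0.03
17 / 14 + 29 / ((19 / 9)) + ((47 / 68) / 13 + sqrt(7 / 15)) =sqrt(105) / 15 + 1764085 / 117572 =15.69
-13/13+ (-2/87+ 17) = 1390/87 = 15.98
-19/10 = -1.90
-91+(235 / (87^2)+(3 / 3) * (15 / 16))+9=-9813233 / 121104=-81.03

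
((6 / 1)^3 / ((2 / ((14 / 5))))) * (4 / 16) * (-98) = -37044 / 5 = -7408.80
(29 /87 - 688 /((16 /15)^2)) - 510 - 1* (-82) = -49553 /48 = -1032.35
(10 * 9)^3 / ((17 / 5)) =3645000 / 17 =214411.76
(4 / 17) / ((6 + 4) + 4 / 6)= 3 / 136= 0.02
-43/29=-1.48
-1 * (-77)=77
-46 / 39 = -1.18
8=8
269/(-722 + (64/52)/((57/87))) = -0.37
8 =8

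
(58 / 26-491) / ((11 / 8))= -50832 / 143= -355.47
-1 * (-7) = 7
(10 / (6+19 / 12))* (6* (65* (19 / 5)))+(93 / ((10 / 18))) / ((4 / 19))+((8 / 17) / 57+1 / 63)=2749.46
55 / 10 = 11 / 2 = 5.50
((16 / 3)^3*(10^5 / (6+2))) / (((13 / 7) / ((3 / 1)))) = 358400000 / 117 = 3063247.86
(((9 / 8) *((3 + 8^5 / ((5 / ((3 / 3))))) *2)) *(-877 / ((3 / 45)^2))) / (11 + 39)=-2328805971 / 40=-58220149.28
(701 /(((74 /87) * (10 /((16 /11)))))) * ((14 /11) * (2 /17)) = 6830544 /380545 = 17.95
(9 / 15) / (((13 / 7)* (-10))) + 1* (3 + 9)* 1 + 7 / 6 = 12806 / 975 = 13.13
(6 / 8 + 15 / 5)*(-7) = -105 / 4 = -26.25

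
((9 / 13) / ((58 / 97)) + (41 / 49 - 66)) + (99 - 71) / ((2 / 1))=-1847501 / 36946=-50.01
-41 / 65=-0.63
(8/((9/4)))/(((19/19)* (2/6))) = 32/3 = 10.67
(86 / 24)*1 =43 / 12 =3.58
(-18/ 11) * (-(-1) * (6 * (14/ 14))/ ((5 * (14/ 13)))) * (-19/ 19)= 702/ 385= 1.82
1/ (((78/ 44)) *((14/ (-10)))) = -110/ 273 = -0.40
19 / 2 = 9.50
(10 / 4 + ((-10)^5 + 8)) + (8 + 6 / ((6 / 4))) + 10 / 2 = -199945 / 2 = -99972.50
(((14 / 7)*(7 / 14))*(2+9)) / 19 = 0.58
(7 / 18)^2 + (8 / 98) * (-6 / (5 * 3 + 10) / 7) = 412399 / 2778300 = 0.15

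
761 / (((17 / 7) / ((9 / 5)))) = 47943 / 85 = 564.04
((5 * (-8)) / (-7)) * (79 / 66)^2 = 62410 / 7623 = 8.19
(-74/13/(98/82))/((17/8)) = -24272/10829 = -2.24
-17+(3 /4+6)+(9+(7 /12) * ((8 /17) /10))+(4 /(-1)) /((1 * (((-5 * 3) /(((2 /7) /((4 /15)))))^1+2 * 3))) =-737 /1020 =-0.72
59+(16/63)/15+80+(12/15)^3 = 3296371/23625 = 139.53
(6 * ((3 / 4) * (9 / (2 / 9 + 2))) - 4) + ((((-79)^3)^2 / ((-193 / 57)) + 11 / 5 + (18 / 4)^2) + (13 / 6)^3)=-7482231876054059 / 104220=-71792668164.02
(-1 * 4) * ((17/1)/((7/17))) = -1156/7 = -165.14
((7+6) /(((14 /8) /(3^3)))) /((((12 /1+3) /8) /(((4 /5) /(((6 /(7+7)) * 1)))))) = 4992 /25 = 199.68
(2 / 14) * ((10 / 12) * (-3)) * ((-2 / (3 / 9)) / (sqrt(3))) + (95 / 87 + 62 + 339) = 5 * sqrt(3) / 7 + 34982 / 87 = 403.33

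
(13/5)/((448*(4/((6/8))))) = 0.00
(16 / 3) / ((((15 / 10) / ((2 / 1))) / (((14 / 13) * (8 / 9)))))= 6.81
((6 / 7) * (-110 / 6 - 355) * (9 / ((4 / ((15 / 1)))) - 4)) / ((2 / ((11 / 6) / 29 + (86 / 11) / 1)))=-35902300 / 957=-37515.46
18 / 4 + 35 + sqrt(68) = 2 * sqrt(17) + 79 / 2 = 47.75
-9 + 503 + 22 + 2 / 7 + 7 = 3663 / 7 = 523.29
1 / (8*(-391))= -1 / 3128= -0.00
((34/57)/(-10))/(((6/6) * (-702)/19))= 17/10530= 0.00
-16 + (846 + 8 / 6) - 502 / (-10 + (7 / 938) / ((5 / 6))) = 8851928 / 10041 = 881.58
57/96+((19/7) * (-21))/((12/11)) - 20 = -2293/32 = -71.66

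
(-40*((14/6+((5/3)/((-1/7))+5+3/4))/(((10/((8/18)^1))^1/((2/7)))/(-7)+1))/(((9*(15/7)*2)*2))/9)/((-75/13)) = 7826/2241675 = 0.00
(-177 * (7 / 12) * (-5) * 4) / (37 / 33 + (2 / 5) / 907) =309037575 / 167861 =1841.03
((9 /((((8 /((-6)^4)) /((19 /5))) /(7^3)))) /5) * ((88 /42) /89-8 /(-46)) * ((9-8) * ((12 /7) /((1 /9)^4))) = 844086032.00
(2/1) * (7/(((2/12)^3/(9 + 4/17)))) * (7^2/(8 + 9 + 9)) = 11631816/221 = 52632.65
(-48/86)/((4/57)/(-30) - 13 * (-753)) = -20520/359892499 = -0.00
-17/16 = -1.06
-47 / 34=-1.38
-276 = -276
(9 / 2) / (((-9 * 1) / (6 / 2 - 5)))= 1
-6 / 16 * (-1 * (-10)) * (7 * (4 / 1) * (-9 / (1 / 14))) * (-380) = -5027400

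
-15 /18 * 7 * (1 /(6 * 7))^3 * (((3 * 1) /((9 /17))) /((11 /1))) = -85 /2095632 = -0.00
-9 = -9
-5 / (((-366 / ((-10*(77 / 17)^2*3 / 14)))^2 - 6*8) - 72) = 89676125 / 909100436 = 0.10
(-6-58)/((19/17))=-1088/19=-57.26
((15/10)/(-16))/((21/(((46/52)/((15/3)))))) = -23/29120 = -0.00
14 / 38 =7 / 19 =0.37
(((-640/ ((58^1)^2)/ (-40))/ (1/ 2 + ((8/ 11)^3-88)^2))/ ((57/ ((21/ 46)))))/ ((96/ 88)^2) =1500512167/ 359877336294727476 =0.00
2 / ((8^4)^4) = 1 / 140737488355328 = 0.00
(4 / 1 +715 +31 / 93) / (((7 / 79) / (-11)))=-1875302 / 21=-89300.10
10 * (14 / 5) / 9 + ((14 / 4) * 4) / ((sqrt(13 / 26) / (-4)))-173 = -1529 / 9-56 * sqrt(2) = -249.08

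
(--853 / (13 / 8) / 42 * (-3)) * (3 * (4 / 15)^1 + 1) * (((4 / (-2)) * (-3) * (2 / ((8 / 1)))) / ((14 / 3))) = -69093 / 3185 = -21.69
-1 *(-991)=991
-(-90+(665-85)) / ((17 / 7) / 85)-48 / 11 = -188698 / 11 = -17154.36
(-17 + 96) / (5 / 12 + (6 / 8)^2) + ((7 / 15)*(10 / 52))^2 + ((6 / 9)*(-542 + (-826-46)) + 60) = -229323937 / 285948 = -801.98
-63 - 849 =-912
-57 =-57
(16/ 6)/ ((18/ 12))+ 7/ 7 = 25/ 9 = 2.78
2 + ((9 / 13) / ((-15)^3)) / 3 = 29249 / 14625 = 2.00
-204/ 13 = -15.69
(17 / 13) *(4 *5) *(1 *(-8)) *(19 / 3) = -51680 / 39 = -1325.13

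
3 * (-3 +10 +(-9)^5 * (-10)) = 1771491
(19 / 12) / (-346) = -19 / 4152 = -0.00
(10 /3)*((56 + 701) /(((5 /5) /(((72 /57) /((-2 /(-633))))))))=19167240 /19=1008802.11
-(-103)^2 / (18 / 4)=-21218 / 9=-2357.56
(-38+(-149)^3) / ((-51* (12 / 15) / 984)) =1356274670 / 17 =79780862.94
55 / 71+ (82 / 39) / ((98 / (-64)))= -0.60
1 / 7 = 0.14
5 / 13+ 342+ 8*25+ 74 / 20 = 70991 / 130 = 546.08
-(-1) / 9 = 1 / 9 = 0.11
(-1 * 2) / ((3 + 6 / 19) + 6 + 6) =-38 / 291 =-0.13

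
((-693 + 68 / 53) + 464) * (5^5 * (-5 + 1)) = 2846462.26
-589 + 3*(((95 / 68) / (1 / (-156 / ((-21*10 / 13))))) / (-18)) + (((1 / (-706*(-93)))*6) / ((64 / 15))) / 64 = -9460948709141 / 16001642496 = -591.25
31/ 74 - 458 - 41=-36895/ 74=-498.58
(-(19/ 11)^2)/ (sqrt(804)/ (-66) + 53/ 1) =-57399/ 1019600-361 * sqrt(201)/ 11215600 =-0.06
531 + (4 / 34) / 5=45137 / 85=531.02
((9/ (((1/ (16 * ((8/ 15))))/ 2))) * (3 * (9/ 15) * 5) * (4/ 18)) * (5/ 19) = 1536/ 19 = 80.84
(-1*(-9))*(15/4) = 135/4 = 33.75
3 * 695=2085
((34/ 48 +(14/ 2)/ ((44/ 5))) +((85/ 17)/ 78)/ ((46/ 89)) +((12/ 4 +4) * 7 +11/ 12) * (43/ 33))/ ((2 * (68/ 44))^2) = 173669815/ 24886368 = 6.98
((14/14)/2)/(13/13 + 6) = 1/14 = 0.07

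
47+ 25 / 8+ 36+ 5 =729 / 8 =91.12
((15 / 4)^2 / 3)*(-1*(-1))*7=525 / 16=32.81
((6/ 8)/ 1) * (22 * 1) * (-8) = -132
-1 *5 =-5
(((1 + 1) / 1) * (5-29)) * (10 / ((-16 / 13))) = 390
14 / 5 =2.80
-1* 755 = -755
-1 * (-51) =51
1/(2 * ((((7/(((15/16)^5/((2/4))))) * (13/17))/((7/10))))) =2581875/27262976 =0.09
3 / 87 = 1 / 29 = 0.03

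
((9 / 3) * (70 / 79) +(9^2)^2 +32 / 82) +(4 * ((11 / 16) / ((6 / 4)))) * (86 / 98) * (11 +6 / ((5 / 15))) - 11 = 6284674619 / 952266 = 6599.70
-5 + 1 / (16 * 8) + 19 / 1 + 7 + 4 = 3201 / 128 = 25.01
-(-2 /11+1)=-9 /11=-0.82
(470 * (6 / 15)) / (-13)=-188 / 13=-14.46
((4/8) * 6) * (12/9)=4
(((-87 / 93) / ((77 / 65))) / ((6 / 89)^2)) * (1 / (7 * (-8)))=14931085 / 4812192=3.10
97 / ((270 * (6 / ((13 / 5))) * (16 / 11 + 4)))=13871 / 486000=0.03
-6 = -6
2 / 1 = 2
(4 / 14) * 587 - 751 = -4083 / 7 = -583.29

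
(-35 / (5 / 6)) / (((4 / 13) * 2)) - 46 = -457 / 4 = -114.25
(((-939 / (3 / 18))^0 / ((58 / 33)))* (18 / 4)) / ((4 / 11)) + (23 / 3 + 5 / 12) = 21053 / 1392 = 15.12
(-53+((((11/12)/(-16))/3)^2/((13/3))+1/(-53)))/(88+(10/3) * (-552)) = 4039919347/133498699776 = 0.03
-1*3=-3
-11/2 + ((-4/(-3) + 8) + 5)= 53/6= 8.83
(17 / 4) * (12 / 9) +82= 263 / 3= 87.67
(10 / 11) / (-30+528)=5 / 2739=0.00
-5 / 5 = -1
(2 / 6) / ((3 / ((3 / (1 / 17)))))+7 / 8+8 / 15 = 283 / 40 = 7.08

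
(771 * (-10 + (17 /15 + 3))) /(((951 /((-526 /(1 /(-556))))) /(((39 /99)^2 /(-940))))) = 25404482896 /110625075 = 229.64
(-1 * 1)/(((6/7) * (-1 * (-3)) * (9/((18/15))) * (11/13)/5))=-91/297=-0.31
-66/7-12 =-150/7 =-21.43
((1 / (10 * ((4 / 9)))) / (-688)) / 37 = -9 / 1018240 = -0.00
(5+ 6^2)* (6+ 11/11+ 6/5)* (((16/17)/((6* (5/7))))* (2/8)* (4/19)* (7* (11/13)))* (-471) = -1138010104/104975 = -10840.77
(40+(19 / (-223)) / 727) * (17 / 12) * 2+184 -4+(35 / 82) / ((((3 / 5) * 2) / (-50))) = 5494679371 / 19940883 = 275.55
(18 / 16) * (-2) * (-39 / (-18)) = -39 / 8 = -4.88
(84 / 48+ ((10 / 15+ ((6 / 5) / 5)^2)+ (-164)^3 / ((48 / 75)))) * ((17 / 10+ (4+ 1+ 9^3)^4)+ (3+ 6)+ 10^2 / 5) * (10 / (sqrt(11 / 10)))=-150036497521251804697481 * sqrt(110) / 82500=-19073891654393685207.41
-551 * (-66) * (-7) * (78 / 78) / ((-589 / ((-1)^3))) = -432.19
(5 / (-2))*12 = -30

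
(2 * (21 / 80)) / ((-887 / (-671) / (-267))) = -3762297 / 35480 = -106.04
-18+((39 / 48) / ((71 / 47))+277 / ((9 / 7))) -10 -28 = 1635659 / 10224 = 159.98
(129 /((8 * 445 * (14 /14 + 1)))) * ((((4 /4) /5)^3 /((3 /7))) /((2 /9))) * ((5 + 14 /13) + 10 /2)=24381 /1446250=0.02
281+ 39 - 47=273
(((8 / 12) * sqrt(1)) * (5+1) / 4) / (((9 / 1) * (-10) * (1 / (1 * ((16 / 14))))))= -4 / 315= -0.01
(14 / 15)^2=196 / 225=0.87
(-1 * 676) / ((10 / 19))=-6422 / 5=-1284.40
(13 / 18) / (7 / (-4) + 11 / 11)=-26 / 27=-0.96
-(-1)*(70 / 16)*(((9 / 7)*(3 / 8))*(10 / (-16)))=-675 / 512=-1.32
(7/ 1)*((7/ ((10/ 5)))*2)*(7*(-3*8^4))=-4214784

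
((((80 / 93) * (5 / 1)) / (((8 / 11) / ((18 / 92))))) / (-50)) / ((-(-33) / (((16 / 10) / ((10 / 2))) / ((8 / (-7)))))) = 7 / 35650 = 0.00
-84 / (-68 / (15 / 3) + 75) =-420 / 307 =-1.37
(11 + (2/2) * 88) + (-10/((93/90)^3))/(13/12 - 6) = 177249231/1757669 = 100.84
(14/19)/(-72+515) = 0.00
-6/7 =-0.86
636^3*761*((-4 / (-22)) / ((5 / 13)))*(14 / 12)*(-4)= -23753966116608 / 55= -431890293029.24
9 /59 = 0.15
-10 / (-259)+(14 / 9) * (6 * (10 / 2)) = 36290 / 777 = 46.71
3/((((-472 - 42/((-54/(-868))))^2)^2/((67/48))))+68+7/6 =37716385601617631081/545297141228187648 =69.17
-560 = -560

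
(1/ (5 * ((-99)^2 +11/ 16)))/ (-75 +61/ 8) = -128/ 422648765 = -0.00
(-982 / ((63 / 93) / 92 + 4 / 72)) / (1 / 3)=-75617928 / 1615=-46822.25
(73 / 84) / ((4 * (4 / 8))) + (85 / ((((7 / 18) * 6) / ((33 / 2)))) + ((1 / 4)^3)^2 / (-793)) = 41029134827 / 68210688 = 601.51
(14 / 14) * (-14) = -14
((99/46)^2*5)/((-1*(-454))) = 0.05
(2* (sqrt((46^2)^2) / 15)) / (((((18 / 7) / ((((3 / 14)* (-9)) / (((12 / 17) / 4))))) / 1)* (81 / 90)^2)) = -359720 / 243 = -1480.33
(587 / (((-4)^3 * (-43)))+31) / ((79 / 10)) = 429495 / 108704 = 3.95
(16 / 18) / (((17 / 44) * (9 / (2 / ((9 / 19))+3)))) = 1.85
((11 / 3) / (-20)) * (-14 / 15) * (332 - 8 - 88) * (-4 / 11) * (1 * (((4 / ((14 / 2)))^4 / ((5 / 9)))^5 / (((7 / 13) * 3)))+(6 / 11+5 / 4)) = -26.37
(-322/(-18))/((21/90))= 230/3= 76.67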